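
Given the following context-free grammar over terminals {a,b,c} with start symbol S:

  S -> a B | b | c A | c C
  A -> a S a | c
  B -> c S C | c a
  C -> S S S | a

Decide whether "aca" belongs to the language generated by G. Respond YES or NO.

Convert to CNF:
  S -> T0 B | T1 A | T1 C | b
  A -> T0 X2 | c
  B -> T1 T0 | T1 X3
  C -> S X4 | a
  T0 -> a
  T1 -> c
  X2 -> S T0
  X3 -> S C
  X4 -> S S

Fill CYK table bottom-up:
  [0..0]={C,T0}  "a"  orig:{C}
  [1..1]={A,T1}  "c"  orig:{A}
  [2..2]={C,T0}  "a"  orig:{C}
  [0..1]=∅  "ac"
  [1..2]={B,S}  "ca"
  [0..2]={S}  "aca"

S ∈ T[0,2] ⇒ YES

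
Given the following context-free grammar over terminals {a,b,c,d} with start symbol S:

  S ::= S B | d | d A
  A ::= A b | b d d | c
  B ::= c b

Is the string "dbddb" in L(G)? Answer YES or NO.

CNF form of G:
  S -> S B | T1 A | d
  A -> A T0 | T0 X3 | c
  B -> T2 T0
  T0 -> b
  T1 -> d
  T2 -> c
  X3 -> T1 T1

CYK table (by increasing span):
  T[0,0] 'd' = {S,T1}  orig:{S}
  T[1,1] 'b' = {T0}  orig:{}
  T[2,2] 'd' = {S,T1}  orig:{S}
  T[3,3] 'd' = {S,T1}  orig:{S}
  T[4,4] 'b' = {T0}  orig:{}
  T[0,1] 'db' = ∅
  T[1,2] 'bd' = ∅
  T[2,3] 'dd' = {X3}  orig:{}
  T[3,4] 'db' = ∅
  T[0,2] 'dbd' = ∅
  T[1,3] 'bdd' = {A}
  T[2,4] 'ddb' = ∅
  T[0,3] 'dbdd' = {S}
  T[1,4] 'bddb' = {A}
  T[0,4] 'dbddb' = {S}

S ∈ T[0,4] ⇒ YES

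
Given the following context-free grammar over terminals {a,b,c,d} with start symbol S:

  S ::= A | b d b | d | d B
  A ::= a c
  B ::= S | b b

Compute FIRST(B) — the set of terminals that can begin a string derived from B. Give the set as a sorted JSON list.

FIRST iteration:
[1]
  A via A→a c: +{a}
  B via B→b b: +{b}
  S via S→A: +{a}
  S via S→b d b: +{b}
  S via S→d: +{d}
  FIRST(S)={a,b,d}  FIRST(A)={a}  FIRST(B)={b}
[2]
  B via B→S: +{a,d}
  FIRST(S)={a,b,d}  FIRST(A)={a}  FIRST(B)={a,b,d}
[3] — fixpoint
  FIRST(S)={a,b,d}  FIRST(A)={a}  FIRST(B)={a,b,d}

FIRST(B) = ["a", "b", "d"]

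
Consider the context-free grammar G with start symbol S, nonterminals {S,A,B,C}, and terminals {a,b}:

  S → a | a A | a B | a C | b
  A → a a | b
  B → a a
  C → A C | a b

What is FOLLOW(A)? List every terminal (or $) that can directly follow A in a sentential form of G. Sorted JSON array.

Compute FIRST by fixpoint:
round 1:
  A via A→a a: +{a}
  A via A→b: +{b}
  B via B→a a: +{a}
  C via C→A C: +{a,b}
  S via S→a: +{a}
  S via S→b: +{b}
  S: {a,b}  A: {a,b}  B: {a}  C: {a,b}
round 2: done
  S: {a,b}  A: {a,b}  B: {a}  C: {a,b}

FOLLOW sets:
initialize: $ ∈ FOLLOW(S)
round 1:
  C→A C: FOLLOW(A) ⊇ FIRST(C) = {a,b}; new: +{a,b}
  S→a A: FOLLOW(A) ⊇ FOLLOW(S) ⊇ {$}; new: +{$}
  S→a B: FOLLOW(B) ⊇ FOLLOW(S) ⊇ {$}; new: +{$}
  S→a C: FOLLOW(C) ⊇ FOLLOW(S) ⊇ {$}; new: +{$}
  FOLLOW[S]={$}  FOLLOW[A]={$,a,b}  FOLLOW[B]={$}  FOLLOW[C]={$}
round 2: (no change)
  FOLLOW[S]={$}  FOLLOW[A]={$,a,b}  FOLLOW[B]={$}  FOLLOW[C]={$}

FOLLOW(A) = ["$", "a", "b"]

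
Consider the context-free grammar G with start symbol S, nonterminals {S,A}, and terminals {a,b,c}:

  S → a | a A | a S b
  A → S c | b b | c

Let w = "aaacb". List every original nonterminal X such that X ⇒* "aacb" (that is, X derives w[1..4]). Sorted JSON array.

Convert to CNF:
  S -> T2 A | T2 X3 | a
  A -> S T0 | T1 T1 | c
  T0 -> c
  T1 -> b
  T2 -> a
  X3 -> S T1

CYK table (by increasing span) — only the sub-triangle for w[1..4]:
  cell(1,1) a: {S,T2}  orig:{S}
  cell(2,2) a: {S,T2}  orig:{S}
  cell(3,3) c: {A,T0}  orig:{A}
  cell(4,4) b: {T1}  orig:{}
  cell(1,2) aa: ∅
  cell(2,3) ac: {A,S}
  cell(3,4) cb: ∅
  cell(1,3) aac: {S}
  cell(2,4) acb: {X3}  orig:{}
  cell(1,4) aacb: {S,X3}  orig:{S}

Original NTs in T[1,4] deriving "aacb": ["S"]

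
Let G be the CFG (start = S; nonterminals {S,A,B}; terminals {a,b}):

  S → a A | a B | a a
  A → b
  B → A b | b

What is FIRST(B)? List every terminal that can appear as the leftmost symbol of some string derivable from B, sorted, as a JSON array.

FIRST iteration:
round 1:
  A via A→b: +{b}
  B via B→A b: +{b}
  S via S→a A: +{a}
  FIRST(S)={a}  FIRST(A)={b}  FIRST(B)={b}
round 2: (no change)
  FIRST(S)={a}  FIRST(A)={b}  FIRST(B)={b}

FIRST(B) = ["b"]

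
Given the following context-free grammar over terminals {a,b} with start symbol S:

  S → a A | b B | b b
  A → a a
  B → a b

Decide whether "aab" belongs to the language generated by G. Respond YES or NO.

CNF form of G:
  S -> T0 A | T1 B | T1 T1
  A -> T0 T0
  B -> T0 T1
  T0 -> a
  T1 -> b

Fill CYK table bottom-up:
  T[0,0] 'a' = {T0}  orig:{}
  T[1,1] 'a' = {T0}  orig:{}
  T[2,2] 'b' = {T1}  orig:{}
  T[0,1] 'aa' = {A}
  T[1,2] 'ab' = {B}
  T[0,2] 'aab' = ∅

S ∉ T[0,2] ⇒ NO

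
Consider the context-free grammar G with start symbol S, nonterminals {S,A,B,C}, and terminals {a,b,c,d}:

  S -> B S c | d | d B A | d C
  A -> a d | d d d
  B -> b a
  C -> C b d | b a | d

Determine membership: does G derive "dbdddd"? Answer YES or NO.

Convert to CNF:
  S -> B X6 | T1 C | T1 X7 | d
  A -> T0 T1 | T1 X4
  B -> T2 T0
  C -> C X5 | T2 T0 | d
  T0 -> a
  T1 -> d
  T2 -> b
  T3 -> c
  X4 -> T1 T1
  X5 -> T2 T1
  X6 -> S T3
  X7 -> B A

CYK table (by increasing span):
  T[0,0] 'd' = {C,S,T1}  orig:{C,S}
  T[1,1] 'b' = {T2}  orig:{}
  T[2,2] 'd' = {C,S,T1}  orig:{C,S}
  T[3,3] 'd' = {C,S,T1}  orig:{C,S}
  T[4,4] 'd' = {C,S,T1}  orig:{C,S}
  T[5,5] 'd' = {C,S,T1}  orig:{C,S}
  T[0,1] 'db' = ∅
  T[1,2] 'bd' = {X5}  orig:{}
  T[2,3] 'dd' = {S,X4}  orig:{S}
  T[3,4] 'dd' = {S,X4}  orig:{S}
  T[4,5] 'dd' = {S,X4}  orig:{S}
  T[0,2] 'dbd' = {C}
  T[1,3] 'bdd' = ∅
  T[2,4] 'ddd' = {A}
  T[3,5] 'ddd' = {A}
  T[0,3] 'dbdd' = ∅
  T[1,4] 'bddd' = ∅
  T[2,5] 'dddd' = ∅
  T[0,4] 'dbddd' = ∅
  T[1,5] 'bdddd' = ∅
  T[0,5] 'dbdddd' = ∅

S ∉ T[0,5] ⇒ NO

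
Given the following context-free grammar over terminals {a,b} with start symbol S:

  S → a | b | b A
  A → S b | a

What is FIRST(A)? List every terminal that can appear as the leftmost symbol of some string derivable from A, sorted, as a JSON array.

FIRST iteration:
[1]
  A via A→a: +{a}
  S via S→a: +{a}
  S via S→b: +{b}
  S: {a,b}  A: {a}
[2]
  A via A→S b: +{b}
  S: {a,b}  A: {a,b}
[3] (stable)
  S: {a,b}  A: {a,b}

FIRST(A) = ["a", "b"]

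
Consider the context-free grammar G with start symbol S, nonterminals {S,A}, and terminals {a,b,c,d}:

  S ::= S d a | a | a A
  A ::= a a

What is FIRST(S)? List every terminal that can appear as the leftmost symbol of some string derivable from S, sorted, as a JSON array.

FIRST iteration:
pass 1:
  A via A→a a: +{a}
  S via S→a: +{a}
  FIRST[S]={a}  FIRST[A]={a}
pass 2: done
  FIRST[S]={a}  FIRST[A]={a}

FIRST(S) = ["a"]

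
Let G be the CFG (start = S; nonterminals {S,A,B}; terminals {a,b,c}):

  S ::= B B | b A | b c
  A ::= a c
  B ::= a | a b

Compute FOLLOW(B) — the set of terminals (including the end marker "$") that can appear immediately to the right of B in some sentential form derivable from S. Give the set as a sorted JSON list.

FIRST iteration:
iter 1:
  A via A→a c: +{a}
  B via B→a: +{a}
  S via S→B B: +{a}
  S via S→b A: +{b}
  FIRST[S]={a,b}  FIRST[A]={a}  FIRST[B]={a}
iter 2: (stable)
  FIRST[S]={a,b}  FIRST[A]={a}  FIRST[B]={a}

Compute FOLLOW by fixpoint:
FOLLOW(S) := {$}
[1]
  S→B B: FOLLOW(B) ⊇ FIRST(B) = {a}; new: +{a}
  S→B B: FOLLOW(B) ⊇ FOLLOW(S) ⊇ {$}; new: +{$}
  S→b A: FOLLOW(A) ⊇ FOLLOW(S) ⊇ {$}; new: +{$}
  FOLLOW(S)={$}  FOLLOW(A)={$}  FOLLOW(B)={$,a}
[2] done
  FOLLOW(S)={$}  FOLLOW(A)={$}  FOLLOW(B)={$,a}

FOLLOW(B) = ["$", "a"]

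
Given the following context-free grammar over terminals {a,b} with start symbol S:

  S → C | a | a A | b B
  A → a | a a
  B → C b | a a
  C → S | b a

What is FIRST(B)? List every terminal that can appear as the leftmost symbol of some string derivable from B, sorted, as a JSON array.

Compute FIRST by fixpoint:
round 1:
  A via A→a: +{a}
  B via B→a a: +{a}
  C via C→b a: +{b}
  S via S→C: +{b}
  S via S→a: +{a}
  FIRST(S)={a,b}  FIRST(A)={a}  FIRST(B)={a}  FIRST(C)={b}
round 2:
  B via B→C b: +{b}
  C via C→S: +{a}
  FIRST(S)={a,b}  FIRST(A)={a}  FIRST(B)={a,b}  FIRST(C)={a,b}
round 3: done
  FIRST(S)={a,b}  FIRST(A)={a}  FIRST(B)={a,b}  FIRST(C)={a,b}

FIRST(B) = ["a", "b"]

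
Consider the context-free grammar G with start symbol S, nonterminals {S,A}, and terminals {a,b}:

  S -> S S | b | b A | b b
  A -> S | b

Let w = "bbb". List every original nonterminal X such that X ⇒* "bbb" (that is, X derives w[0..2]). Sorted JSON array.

Convert to CNF:
  S -> S S | T0 A | T0 T0 | b
  A -> S S | T0 A | T0 T0 | b
  T0 -> b

Fill CYK table bottom-up (cells [i..j] with 0 ≤ i ≤ j ≤ 2 only):
  cell(0,0) b: {A,S,T0}  orig:{A,S}
  cell(1,1) b: {A,S,T0}  orig:{A,S}
  cell(2,2) b: {A,S,T0}  orig:{A,S}
  cell(0,1) bb: {A,S}
  cell(1,2) bb: {A,S}
  cell(0,2) bbb: {A,S}

Original NTs in T[0,2] deriving "bbb": ["A", "S"]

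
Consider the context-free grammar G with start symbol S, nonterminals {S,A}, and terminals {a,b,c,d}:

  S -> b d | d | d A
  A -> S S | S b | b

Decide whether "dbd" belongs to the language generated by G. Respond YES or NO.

Convert to CNF:
  S -> T0 T1 | T1 A | d
  A -> S S | S T0 | b
  T0 -> b
  T1 -> d

CYK table (by increasing span):
  cell(0,0) d: {S,T1}  orig:{S}
  cell(1,1) b: {A,T0}  orig:{A}
  cell(2,2) d: {S,T1}  orig:{S}
  cell(0,1) db: {A,S}
  cell(1,2) bd: {S}
  cell(0,2) dbd: {A}

S ∉ T[0,2] ⇒ NO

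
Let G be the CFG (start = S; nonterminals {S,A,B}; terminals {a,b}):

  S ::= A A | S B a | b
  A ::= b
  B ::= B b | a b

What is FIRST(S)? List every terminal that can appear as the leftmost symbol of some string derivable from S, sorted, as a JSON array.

Compute FIRST by fixpoint:
pass 1:
  A via A→b: +{b}
  B via B→a b: +{a}
  S via S→A A: +{b}
  FIRST(S)={b}  FIRST(A)={b}  FIRST(B)={a}
pass 2: done
  FIRST(S)={b}  FIRST(A)={b}  FIRST(B)={a}

FIRST(S) = ["b"]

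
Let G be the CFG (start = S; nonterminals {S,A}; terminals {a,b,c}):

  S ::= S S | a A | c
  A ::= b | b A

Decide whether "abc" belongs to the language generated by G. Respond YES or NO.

CNF form of G:
  S -> S S | T1 A | c
  A -> T0 A | b
  T0 -> b
  T1 -> a

CYK table (by increasing span):
  T[0,0] 'a' = {T1}  orig:{}
  T[1,1] 'b' = {A,T0}  orig:{A}
  T[2,2] 'c' = {S}
  T[0,1] 'ab' = {S}
  T[1,2] 'bc' = ∅
  T[0,2] 'abc' = {S}

S ∈ T[0,2] ⇒ YES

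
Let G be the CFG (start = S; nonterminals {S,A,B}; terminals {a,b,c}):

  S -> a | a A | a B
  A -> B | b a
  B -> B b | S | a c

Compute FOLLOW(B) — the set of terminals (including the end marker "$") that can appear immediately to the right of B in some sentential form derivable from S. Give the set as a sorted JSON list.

Compute FIRST by fixpoint:
pass 1:
  A via A→b a: +{b}
  B via B→a c: +{a}
  S via S→a: +{a}
  FIRST[S]={a}  FIRST[A]={b}  FIRST[B]={a}
pass 2:
  A via A→B: +{a}
  FIRST[S]={a}  FIRST[A]={a,b}  FIRST[B]={a}
pass 3: (stable)
  FIRST[S]={a}  FIRST[A]={a,b}  FIRST[B]={a}

FOLLOW sets:
initialize: $ ∈ FOLLOW(S)
round 1:
  B→B b: FOLLOW(B) ⊇ FIRST(b) = {b}; new: +{b}
  B→S: FOLLOW(S) ⊇ FOLLOW(B) ⊇ {b}; new: +{b}
  S→a A: FOLLOW(A) ⊇ FOLLOW(S) ⊇ {$,b}; new: +{$,b}
  S→a B: FOLLOW(B) ⊇ FOLLOW(S) ⊇ {$,b}; new: +{$}
  FOLLOW(S)={$,b}  FOLLOW(A)={$,b}  FOLLOW(B)={$,b}
round 2: done
  FOLLOW(S)={$,b}  FOLLOW(A)={$,b}  FOLLOW(B)={$,b}

FOLLOW(B) = ["$", "b"]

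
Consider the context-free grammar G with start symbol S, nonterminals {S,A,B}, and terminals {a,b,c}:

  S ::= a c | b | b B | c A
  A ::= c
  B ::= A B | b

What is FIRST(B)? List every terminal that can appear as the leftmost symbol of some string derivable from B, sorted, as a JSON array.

FIRST sets, iterate to fixpoint:
pass 1:
  A via A→c: +{c}
  B via B→A B: +{c}
  B via B→b: +{b}
  S via S→a c: +{a}
  S via S→b: +{b}
  S via S→c A: +{c}
  FIRST(S)={a,b,c}  FIRST(A)={c}  FIRST(B)={b,c}
pass 2: — fixpoint
  FIRST(S)={a,b,c}  FIRST(A)={c}  FIRST(B)={b,c}

FIRST(B) = ["b", "c"]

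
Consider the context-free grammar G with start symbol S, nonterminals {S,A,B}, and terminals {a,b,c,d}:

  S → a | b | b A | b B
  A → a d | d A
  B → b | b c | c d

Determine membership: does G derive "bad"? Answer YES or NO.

CNF form of G:
  S -> T2 A | T2 B | a | b
  A -> T0 T1 | T1 A
  B -> T2 T3 | T3 T1 | b
  T0 -> a
  T1 -> d
  T2 -> b
  T3 -> c

Fill CYK table bottom-up:
  [0..0]={B,S,T2}  "b"  orig:{B,S}
  [1..1]={S,T0}  "a"  orig:{S}
  [2..2]={T1}  "d"  orig:{}
  [0..1]=∅  "ba"
  [1..2]={A}  "ad"
  [0..2]={S}  "bad"

S ∈ T[0,2] ⇒ YES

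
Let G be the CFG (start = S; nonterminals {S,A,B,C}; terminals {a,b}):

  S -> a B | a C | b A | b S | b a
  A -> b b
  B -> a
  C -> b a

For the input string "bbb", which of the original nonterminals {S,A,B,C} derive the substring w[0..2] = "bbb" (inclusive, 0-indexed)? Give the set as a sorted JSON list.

Convert to CNF:
  S -> T0 A | T0 S | T0 T1 | T1 B | T1 C
  A -> T0 T0
  B -> a
  C -> T0 T1
  T0 -> b
  T1 -> a

Fill CYK table bottom-up (cells [i..j] with 0 ≤ i ≤ j ≤ 2 only):
  cell(0,0) b: {T0}  orig:{}
  cell(1,1) b: {T0}  orig:{}
  cell(2,2) b: {T0}  orig:{}
  cell(0,1) bb: {A}
  cell(1,2) bb: {A}
  cell(0,2) bbb: {S}

Original NTs in T[0,2] deriving "bbb": ["S"]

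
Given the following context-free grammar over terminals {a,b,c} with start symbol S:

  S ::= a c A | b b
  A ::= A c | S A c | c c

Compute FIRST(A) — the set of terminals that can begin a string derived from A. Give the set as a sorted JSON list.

FIRST iteration:
iter 1:
  A via A→c c: +{c}
  S via S→a c A: +{a}
  S via S→b b: +{b}
  FIRST(S)={a,b}  FIRST(A)={c}
iter 2:
  A via A→S A c: +{a,b}
  FIRST(S)={a,b}  FIRST(A)={a,b,c}
iter 3: — fixpoint
  FIRST(S)={a,b}  FIRST(A)={a,b,c}

FIRST(A) = ["a", "b", "c"]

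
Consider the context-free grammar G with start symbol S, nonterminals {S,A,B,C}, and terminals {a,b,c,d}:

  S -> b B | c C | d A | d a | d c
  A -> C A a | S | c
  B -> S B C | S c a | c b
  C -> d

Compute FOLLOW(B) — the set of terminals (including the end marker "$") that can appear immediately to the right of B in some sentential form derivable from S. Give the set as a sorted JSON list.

FIRST sets, iterate to fixpoint:
pass 1:
  A via A→c: +{c}
  B via B→c b: +{c}
  C via C→d: +{d}
  S via S→b B: +{b}
  S via S→c C: +{c}
  S via S→d A: +{d}
  FIRST(S)={b,c,d}  FIRST(A)={c}  FIRST(B)={c}  FIRST(C)={d}
pass 2:
  A via A→C A a: +{d}
  A via A→S: +{b}
  B via B→S B C: +{b,d}
  FIRST(S)={b,c,d}  FIRST(A)={b,c,d}  FIRST(B)={b,c,d}  FIRST(C)={d}
pass 3: done
  FIRST(S)={b,c,d}  FIRST(A)={b,c,d}  FIRST(B)={b,c,d}  FIRST(C)={d}

FOLLOW sets:
initialize: $ ∈ FOLLOW(S)
round 1:
  A→C A a: FOLLOW(C) ⊇ FIRST(A) = {b,c,d}; new: +{b,c,d}
  A→C A a: FOLLOW(A) ⊇ FIRST(a) = {a}; new: +{a}
  A→S: FOLLOW(S) ⊇ FOLLOW(A) ⊇ {a}; new: +{a}
  B→S B C: FOLLOW(S) ⊇ FIRST(B) = {b,c,d}; new: +{b,c,d}
  B→S B C: FOLLOW(B) ⊇ FIRST(C) = {d}; new: +{d}
  S→b B: FOLLOW(B) ⊇ FOLLOW(S) ⊇ {$,a,b,c,d}; new: +{$,a,b,c}
  S→c C: FOLLOW(C) ⊇ FOLLOW(S) ⊇ {$,a,b,c,d}; new: +{$,a}
  S→d A: FOLLOW(A) ⊇ FOLLOW(S) ⊇ {$,a,b,c,d}; new: +{$,b,c,d}
  FOLLOW(S)={$,a,b,c,d}  FOLLOW(A)={$,a,b,c,d}  FOLLOW(B)={$,a,b,c,d}  FOLLOW(C)={$,a,b,c,d}
round 2: — fixpoint
  FOLLOW(S)={$,a,b,c,d}  FOLLOW(A)={$,a,b,c,d}  FOLLOW(B)={$,a,b,c,d}  FOLLOW(C)={$,a,b,c,d}

FOLLOW(B) = ["$", "a", "b", "c", "d"]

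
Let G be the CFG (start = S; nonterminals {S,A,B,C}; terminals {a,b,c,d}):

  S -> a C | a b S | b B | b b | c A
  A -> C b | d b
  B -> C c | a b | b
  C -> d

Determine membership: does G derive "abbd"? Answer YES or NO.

CNF form of G:
  S -> T0 B | T0 T0 | T2 A | T3 C | T3 X4
  A -> C T0 | T1 T0
  B -> C T2 | T3 T0 | b
  C -> d
  T0 -> b
  T1 -> d
  T2 -> c
  T3 -> a
  X4 -> T0 S

Fill CYK table bottom-up:
  [0..0]={T3}  "a"  orig:{}
  [1..1]={B,T0}  "b"  orig:{B}
  [2..2]={B,T0}  "b"  orig:{B}
  [3..3]={C,T1}  "d"  orig:{C}
  [0..1]={B}  "ab"
  [1..2]={S}  "bb"
  [2..3]=∅  "bd"
  [0..2]=∅  "abb"
  [1..3]=∅  "bbd"
  [0..3]=∅  "abbd"

S ∉ T[0,3] ⇒ NO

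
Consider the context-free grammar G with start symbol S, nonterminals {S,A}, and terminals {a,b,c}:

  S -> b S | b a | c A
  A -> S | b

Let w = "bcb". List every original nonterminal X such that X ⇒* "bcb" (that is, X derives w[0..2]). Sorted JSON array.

Convert to CNF:
  S -> T0 S | T0 T1 | T2 A
  A -> T0 S | T0 T1 | T2 A | b
  T0 -> b
  T1 -> a
  T2 -> c

Fill CYK table bottom-up — only the sub-triangle for w[0..2]:
  cell(0,0) b: {A,T0}  orig:{A}
  cell(1,1) c: {T2}  orig:{}
  cell(2,2) b: {A,T0}  orig:{A}
  cell(0,1) bc: ∅
  cell(1,2) cb: {A,S}
  cell(0,2) bcb: {A,S}

Original NTs in T[0,2] deriving "bcb": ["A", "S"]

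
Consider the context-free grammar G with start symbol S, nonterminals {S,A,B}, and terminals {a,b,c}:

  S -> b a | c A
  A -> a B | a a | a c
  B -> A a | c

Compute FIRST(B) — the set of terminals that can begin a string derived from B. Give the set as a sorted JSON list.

Compute FIRST by fixpoint:
[1]
  A via A→a B: +{a}
  B via B→A a: +{a}
  B via B→c: +{c}
  S via S→b a: +{b}
  S via S→c A: +{c}
  S: {b,c}  A: {a}  B: {a,c}
[2] — fixpoint
  S: {b,c}  A: {a}  B: {a,c}

FIRST(B) = ["a", "c"]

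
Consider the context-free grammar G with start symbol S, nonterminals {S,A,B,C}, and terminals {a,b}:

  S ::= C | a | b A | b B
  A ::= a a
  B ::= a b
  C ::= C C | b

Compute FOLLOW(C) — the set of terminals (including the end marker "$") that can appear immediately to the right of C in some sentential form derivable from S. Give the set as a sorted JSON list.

Compute FIRST by fixpoint:
round 1:
  A via A→a a: +{a}
  B via B→a b: +{a}
  C via C→b: +{b}
  S via S→C: +{b}
  S via S→a: +{a}
  FIRST[S]={a,b}  FIRST[A]={a}  FIRST[B]={a}  FIRST[C]={b}
round 2: (stable)
  FIRST[S]={a,b}  FIRST[A]={a}  FIRST[B]={a}  FIRST[C]={b}

FOLLOW sets:
FOLLOW(S) := {$}
iter 1:
  C→C C: FOLLOW(C) ⊇ FIRST(C) = {b}; new: +{b}
  S→C: FOLLOW(C) ⊇ FOLLOW(S) ⊇ {$}; new: +{$}
  S→b A: FOLLOW(A) ⊇ FOLLOW(S) ⊇ {$}; new: +{$}
  S→b B: FOLLOW(B) ⊇ FOLLOW(S) ⊇ {$}; new: +{$}
  FOLLOW[S]={$}  FOLLOW[A]={$}  FOLLOW[B]={$}  FOLLOW[C]={$,b}
iter 2: done
  FOLLOW[S]={$}  FOLLOW[A]={$}  FOLLOW[B]={$}  FOLLOW[C]={$,b}

FOLLOW(C) = ["$", "b"]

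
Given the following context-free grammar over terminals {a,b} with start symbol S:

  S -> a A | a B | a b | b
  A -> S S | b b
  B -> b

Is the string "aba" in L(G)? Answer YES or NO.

CNF form of G:
  S -> T1 A | T1 B | T1 T0 | b
  A -> S S | T0 T0
  B -> b
  T0 -> b
  T1 -> a

CYK fill:
  cell(0,0) a: {T1}  orig:{}
  cell(1,1) b: {B,S,T0}  orig:{B,S}
  cell(2,2) a: {T1}  orig:{}
  cell(0,1) ab: {S}
  cell(1,2) ba: ∅
  cell(0,2) aba: ∅

S ∉ T[0,2] ⇒ NO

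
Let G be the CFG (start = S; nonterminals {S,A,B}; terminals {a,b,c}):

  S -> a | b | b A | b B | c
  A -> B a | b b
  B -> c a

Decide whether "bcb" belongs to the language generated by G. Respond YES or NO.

CNF form of G:
  S -> T1 A | T1 B | a | b | c
  A -> B T0 | T1 T1
  B -> T2 T0
  T0 -> a
  T1 -> b
  T2 -> c

Fill CYK table bottom-up:
  T[0,0] 'b' = {S,T1}  orig:{S}
  T[1,1] 'c' = {S,T2}  orig:{S}
  T[2,2] 'b' = {S,T1}  orig:{S}
  T[0,1] 'bc' = ∅
  T[1,2] 'cb' = ∅
  T[0,2] 'bcb' = ∅

S ∉ T[0,2] ⇒ NO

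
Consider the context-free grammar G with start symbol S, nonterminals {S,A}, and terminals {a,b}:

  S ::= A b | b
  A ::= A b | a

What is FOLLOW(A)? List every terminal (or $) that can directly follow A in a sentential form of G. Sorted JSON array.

FIRST iteration:
pass 1:
  A via A→a: +{a}
  S via S→A b: +{a}
  S via S→b: +{b}
  FIRST[S]={a,b}  FIRST[A]={a}
pass 2: — fixpoint
  FIRST[S]={a,b}  FIRST[A]={a}

FOLLOW sets:
seed FOLLOW(S) with $
iter 1:
  A→A b: FOLLOW(A) ⊇ FIRST(b) = {b}; new: +{b}
  S: {$}  A: {b}
iter 2: (no change)
  S: {$}  A: {b}

FOLLOW(A) = ["b"]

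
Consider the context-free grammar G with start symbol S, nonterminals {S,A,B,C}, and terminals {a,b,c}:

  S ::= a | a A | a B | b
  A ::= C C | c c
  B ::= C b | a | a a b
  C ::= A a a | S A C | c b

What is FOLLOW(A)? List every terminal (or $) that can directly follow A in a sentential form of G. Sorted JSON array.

FIRST iteration:
round 1:
  A via A→c c: +{c}
  B via B→a: +{a}
  C via C→A a a: +{c}
  S via S→a: +{a}
  S via S→b: +{b}
  FIRST[S]={a,b}  FIRST[A]={c}  FIRST[B]={a}  FIRST[C]={c}
round 2:
  B via B→C b: +{c}
  C via C→S A C: +{a,b}
  FIRST[S]={a,b}  FIRST[A]={c}  FIRST[B]={a,c}  FIRST[C]={a,b,c}
round 3:
  A via A→C C: +{a,b}
  B via B→C b: +{b}
  FIRST[S]={a,b}  FIRST[A]={a,b,c}  FIRST[B]={a,b,c}  FIRST[C]={a,b,c}
round 4: (stable)
  FIRST[S]={a,b}  FIRST[A]={a,b,c}  FIRST[B]={a,b,c}  FIRST[C]={a,b,c}

FOLLOW iteration:
FOLLOW(S) := {$}
round 1:
  A→C C: FOLLOW(C) ⊇ FIRST(C) = {a,b,c}; new: +{a,b,c}
  C→A a a: FOLLOW(A) ⊇ FIRST(a) = {a}; new: +{a}
  C→S A C: FOLLOW(S) ⊇ FIRST(A) = {a,b,c}; new: +{a,b,c}
  C→S A C: FOLLOW(A) ⊇ FIRST(C) = {a,b,c}; new: +{b,c}
  S→a A: FOLLOW(A) ⊇ FOLLOW(S) ⊇ {$,a,b,c}; new: +{$}
  S→a B: FOLLOW(B) ⊇ FOLLOW(S) ⊇ {$,a,b,c}; new: +{$,a,b,c}
  FOLLOW(S)={$,a,b,c}  FOLLOW(A)={$,a,b,c}  FOLLOW(B)={$,a,b,c}  FOLLOW(C)={a,b,c}
round 2:
  A→C C: FOLLOW(C) ⊇ FOLLOW(A) ⊇ {$,a,b,c}; new: +{$}
  FOLLOW(S)={$,a,b,c}  FOLLOW(A)={$,a,b,c}  FOLLOW(B)={$,a,b,c}  FOLLOW(C)={$,a,b,c}
round 3: — fixpoint
  FOLLOW(S)={$,a,b,c}  FOLLOW(A)={$,a,b,c}  FOLLOW(B)={$,a,b,c}  FOLLOW(C)={$,a,b,c}

FOLLOW(A) = ["$", "a", "b", "c"]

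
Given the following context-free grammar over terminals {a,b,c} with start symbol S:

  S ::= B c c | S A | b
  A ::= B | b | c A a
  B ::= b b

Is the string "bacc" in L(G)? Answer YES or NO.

CNF form of G:
  S -> B X4 | S A | b
  A -> T0 T0 | T1 X3 | b
  B -> T0 T0
  T0 -> b
  T1 -> c
  T2 -> a
  X3 -> A T2
  X4 -> T1 T1

CYK table (by increasing span):
  T[0,0] 'b' = {A,S,T0}  orig:{A,S}
  T[1,1] 'a' = {T2}  orig:{}
  T[2,2] 'c' = {T1}  orig:{}
  T[3,3] 'c' = {T1}  orig:{}
  T[0,1] 'ba' = {X3}  orig:{}
  T[1,2] 'ac' = ∅
  T[2,3] 'cc' = {X4}  orig:{}
  T[0,2] 'bac' = ∅
  T[1,3] 'acc' = ∅
  T[0,3] 'bacc' = ∅

S ∉ T[0,3] ⇒ NO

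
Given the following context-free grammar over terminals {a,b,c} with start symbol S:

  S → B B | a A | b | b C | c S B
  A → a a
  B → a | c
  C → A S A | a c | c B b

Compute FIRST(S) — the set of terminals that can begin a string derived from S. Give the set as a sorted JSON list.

FIRST iteration:
iter 1:
  A via A→a a: +{a}
  B via B→a: +{a}
  B via B→c: +{c}
  C via C→A S A: +{a}
  C via C→c B b: +{c}
  S via S→B B: +{a,c}
  S via S→b: +{b}
  S: {a,b,c}  A: {a}  B: {a,c}  C: {a,c}
iter 2: (stable)
  S: {a,b,c}  A: {a}  B: {a,c}  C: {a,c}

FIRST(S) = ["a", "b", "c"]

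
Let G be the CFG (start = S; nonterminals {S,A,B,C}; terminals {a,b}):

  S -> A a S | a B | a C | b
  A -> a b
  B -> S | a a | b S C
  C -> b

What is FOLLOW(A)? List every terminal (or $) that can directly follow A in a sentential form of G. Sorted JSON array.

Compute FIRST by fixpoint:
iter 1:
  A via A→a b: +{a}
  B via B→a a: +{a}
  B via B→b S C: +{b}
  C via C→b: +{b}
  S via S→A a S: +{a}
  S via S→b: +{b}
  FIRST(S)={a,b}  FIRST(A)={a}  FIRST(B)={a,b}  FIRST(C)={b}
iter 2: — fixpoint
  FIRST(S)={a,b}  FIRST(A)={a}  FIRST(B)={a,b}  FIRST(C)={b}

FOLLOW sets:
FOLLOW(S) := {$}
round 1:
  B→b S C: FOLLOW(S) ⊇ FIRST(C) = {b}; new: +{b}
  S→A a S: FOLLOW(A) ⊇ FIRST(a) = {a}; new: +{a}
  S→a B: FOLLOW(B) ⊇ FOLLOW(S) ⊇ {$,b}; new: +{$,b}
  S→a C: FOLLOW(C) ⊇ FOLLOW(S) ⊇ {$,b}; new: +{$,b}
  FOLLOW[S]={$,b}  FOLLOW[A]={a}  FOLLOW[B]={$,b}  FOLLOW[C]={$,b}
round 2: done
  FOLLOW[S]={$,b}  FOLLOW[A]={a}  FOLLOW[B]={$,b}  FOLLOW[C]={$,b}

FOLLOW(A) = ["a"]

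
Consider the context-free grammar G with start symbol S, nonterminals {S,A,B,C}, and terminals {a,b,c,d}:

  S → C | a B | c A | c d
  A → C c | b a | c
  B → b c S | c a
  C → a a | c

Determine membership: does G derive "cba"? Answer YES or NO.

CNF form of G:
  S -> T0 A | T0 T3 | T2 B | T2 T2 | c
  A -> C T0 | T1 T2 | c
  B -> T0 T2 | T1 X4
  C -> T2 T2 | c
  T0 -> c
  T1 -> b
  T2 -> a
  T3 -> d
  X4 -> T0 S

CYK table (by increasing span):
  T[0,0] 'c' = {A,C,S,T0}  orig:{A,C,S}
  T[1,1] 'b' = {T1}  orig:{}
  T[2,2] 'a' = {T2}  orig:{}
  T[0,1] 'cb' = ∅
  T[1,2] 'ba' = {A}
  T[0,2] 'cba' = {S}

S ∈ T[0,2] ⇒ YES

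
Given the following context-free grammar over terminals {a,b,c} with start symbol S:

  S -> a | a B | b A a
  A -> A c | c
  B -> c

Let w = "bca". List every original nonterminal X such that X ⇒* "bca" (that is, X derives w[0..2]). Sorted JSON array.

CNF form of G:
  S -> T1 B | T2 X3 | a
  A -> A T0 | c
  B -> c
  T0 -> c
  T1 -> a
  T2 -> b
  X3 -> A T1

Fill CYK table bottom-up — only the sub-triangle for w[0..2]:
  cell(0,0) b: {T2}  orig:{}
  cell(1,1) c: {A,B,T0}  orig:{A,B}
  cell(2,2) a: {S,T1}  orig:{S}
  cell(0,1) bc: ∅
  cell(1,2) ca: {X3}  orig:{}
  cell(0,2) bca: {S}

Original NTs in T[0,2] deriving "bca": ["S"]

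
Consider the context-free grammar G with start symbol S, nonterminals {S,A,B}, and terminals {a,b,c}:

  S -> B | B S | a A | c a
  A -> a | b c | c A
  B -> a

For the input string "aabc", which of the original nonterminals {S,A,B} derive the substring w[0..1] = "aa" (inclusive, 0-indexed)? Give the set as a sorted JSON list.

Convert to CNF:
  S -> B S | T1 T2 | T2 A | a
  A -> T0 T1 | T1 A | a
  B -> a
  T0 -> b
  T1 -> c
  T2 -> a

Fill CYK table bottom-up — only the sub-triangle for w[0..1]:
  [0..0]={A,B,S,T2}  "a"  orig:{A,B,S}
  [1..1]={A,B,S,T2}  "a"  orig:{A,B,S}
  [0..1]={S}  "aa"

Original NTs in T[0,1] deriving "aa": ["S"]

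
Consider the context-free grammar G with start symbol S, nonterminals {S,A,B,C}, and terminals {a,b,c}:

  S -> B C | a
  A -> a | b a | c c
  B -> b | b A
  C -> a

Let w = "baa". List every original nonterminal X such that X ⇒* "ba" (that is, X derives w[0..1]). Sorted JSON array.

Convert to CNF:
  S -> B C | a
  A -> T0 T1 | T2 T2 | a
  B -> T0 A | b
  C -> a
  T0 -> b
  T1 -> a
  T2 -> c

CYK table (by increasing span) (cells [i..j] with 0 ≤ i ≤ j ≤ 1 only):
  T[0,0] 'b' = {B,T0}  orig:{B}
  T[1,1] 'a' = {A,C,S,T1}  orig:{A,C,S}
  T[0,1] 'ba' = {A,B,S}

Original NTs in T[0,1] deriving "ba": ["A", "B", "S"]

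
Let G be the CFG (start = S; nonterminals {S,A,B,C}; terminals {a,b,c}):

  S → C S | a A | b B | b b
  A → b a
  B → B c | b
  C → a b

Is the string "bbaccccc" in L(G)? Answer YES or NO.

CNF form of G:
  S -> C S | T0 B | T0 T0 | T1 A
  A -> T0 T1
  B -> B T2 | b
  C -> T1 T0
  T0 -> b
  T1 -> a
  T2 -> c

CYK fill:
  cell(0,0) b: {B,T0}  orig:{B}
  cell(1,1) b: {B,T0}  orig:{B}
  cell(2,2) a: {T1}  orig:{}
  cell(3,3) c: {T2}  orig:{}
  cell(4,4) c: {T2}  orig:{}
  cell(5,5) c: {T2}  orig:{}
  cell(6,6) c: {T2}  orig:{}
  cell(7,7) c: {T2}  orig:{}
  cell(0,1) bb: {S}
  cell(1,2) ba: {A}
  cell(2,3) ac: ∅
  cell(3,4) cc: ∅
  cell(4,5) cc: ∅
  cell(5,6) cc: ∅
  cell(6,7) cc: ∅
  cell(0,2) bba: ∅
  cell(1,3) bac: ∅
  cell(2,4) acc: ∅
  cell(3,5) ccc: ∅
  cell(4,6) ccc: ∅
  cell(5,7) ccc: ∅
  cell(0,3) bbac: ∅
  cell(1,4) bacc: ∅
  cell(2,5) accc: ∅
  cell(3,6) cccc: ∅
  cell(4,7) cccc: ∅
  cell(0,4) bbacc: ∅
  cell(1,5) baccc: ∅
  cell(2,6) acccc: ∅
  cell(3,7) ccccc: ∅
  cell(0,5) bbaccc: ∅
  cell(1,6) bacccc: ∅
  cell(2,7) accccc: ∅
  cell(0,6) bbacccc: ∅
  cell(1,7) baccccc: ∅
  cell(0,7) bbaccccc: ∅

S ∉ T[0,7] ⇒ NO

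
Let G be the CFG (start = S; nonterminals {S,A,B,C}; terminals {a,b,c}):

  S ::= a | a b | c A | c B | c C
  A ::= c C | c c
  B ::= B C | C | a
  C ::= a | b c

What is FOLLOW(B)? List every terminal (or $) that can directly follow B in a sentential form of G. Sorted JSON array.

FIRST iteration:
iter 1:
  A via A→c C: +{c}
  B via B→a: +{a}
  C via C→a: +{a}
  C via C→b c: +{b}
  S via S→a: +{a}
  S via S→c A: +{c}
  FIRST(S)={a,c}  FIRST(A)={c}  FIRST(B)={a}  FIRST(C)={a,b}
iter 2:
  B via B→C: +{b}
  FIRST(S)={a,c}  FIRST(A)={c}  FIRST(B)={a,b}  FIRST(C)={a,b}
iter 3: done
  FIRST(S)={a,c}  FIRST(A)={c}  FIRST(B)={a,b}  FIRST(C)={a,b}

FOLLOW sets:
FOLLOW(S) := {$}
iter 1:
  B→B C: FOLLOW(B) ⊇ FIRST(C) = {a,b}; new: +{a,b}
  B→B C: FOLLOW(C) ⊇ FOLLOW(B) ⊇ {a,b}; new: +{a,b}
  S→c A: FOLLOW(A) ⊇ FOLLOW(S) ⊇ {$}; new: +{$}
  S→c B: FOLLOW(B) ⊇ FOLLOW(S) ⊇ {$}; new: +{$}
  S→c C: FOLLOW(C) ⊇ FOLLOW(S) ⊇ {$}; new: +{$}
  S: {$}  A: {$}  B: {$,a,b}  C: {$,a,b}
iter 2: — fixpoint
  S: {$}  A: {$}  B: {$,a,b}  C: {$,a,b}

FOLLOW(B) = ["$", "a", "b"]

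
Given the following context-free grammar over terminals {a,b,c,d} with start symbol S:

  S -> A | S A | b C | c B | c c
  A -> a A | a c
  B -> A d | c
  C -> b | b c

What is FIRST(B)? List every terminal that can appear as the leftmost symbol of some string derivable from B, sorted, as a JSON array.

Compute FIRST by fixpoint:
iter 1:
  A via A→a A: +{a}
  B via B→A d: +{a}
  B via B→c: +{c}
  C via C→b: +{b}
  S via S→A: +{a}
  S via S→b C: +{b}
  S via S→c B: +{c}
  FIRST[S]={a,b,c}  FIRST[A]={a}  FIRST[B]={a,c}  FIRST[C]={b}
iter 2: done
  FIRST[S]={a,b,c}  FIRST[A]={a}  FIRST[B]={a,c}  FIRST[C]={b}

FIRST(B) = ["a", "c"]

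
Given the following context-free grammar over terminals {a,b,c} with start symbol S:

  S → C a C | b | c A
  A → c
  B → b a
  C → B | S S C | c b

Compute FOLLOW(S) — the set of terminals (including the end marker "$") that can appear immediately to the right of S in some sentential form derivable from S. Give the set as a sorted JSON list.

Compute FIRST by fixpoint:
iter 1:
  A via A→c: +{c}
  B via B→b a: +{b}
  C via C→B: +{b}
  C via C→c b: +{c}
  S via S→C a C: +{b,c}
  FIRST[S]={b,c}  FIRST[A]={c}  FIRST[B]={b}  FIRST[C]={b,c}
iter 2: (stable)
  FIRST[S]={b,c}  FIRST[A]={c}  FIRST[B]={b}  FIRST[C]={b,c}

Compute FOLLOW by fixpoint:
FOLLOW(S) := {$}
round 1:
  C→S S C: FOLLOW(S) ⊇ FIRST(S) = {b,c}; new: +{b,c}
  S→C a C: FOLLOW(C) ⊇ FIRST(a) = {a}; new: +{a}
  S→C a C: FOLLOW(C) ⊇ FOLLOW(S) ⊇ {$,b,c}; new: +{$,b,c}
  S→c A: FOLLOW(A) ⊇ FOLLOW(S) ⊇ {$,b,c}; new: +{$,b,c}
  S: {$,b,c}  A: {$,b,c}  B: {}  C: {$,a,b,c}
round 2:
  C→B: FOLLOW(B) ⊇ FOLLOW(C) ⊇ {$,a,b,c}; new: +{$,a,b,c}
  S: {$,b,c}  A: {$,b,c}  B: {$,a,b,c}  C: {$,a,b,c}
round 3: (stable)
  S: {$,b,c}  A: {$,b,c}  B: {$,a,b,c}  C: {$,a,b,c}

FOLLOW(S) = ["$", "b", "c"]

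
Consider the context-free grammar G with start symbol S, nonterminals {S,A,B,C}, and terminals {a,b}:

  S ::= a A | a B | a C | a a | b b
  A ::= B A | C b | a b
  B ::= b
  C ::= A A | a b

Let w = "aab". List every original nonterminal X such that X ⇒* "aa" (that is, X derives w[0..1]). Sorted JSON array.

Convert to CNF:
  S -> T0 T0 | T1 A | T1 B | T1 C | T1 T1
  A -> B A | C T0 | T1 T0
  B -> b
  C -> A A | T1 T0
  T0 -> b
  T1 -> a

CYK table (by increasing span) (cells [i..j] with 0 ≤ i ≤ j ≤ 1 only):
  T[0,0] 'a' = {T1}  orig:{}
  T[1,1] 'a' = {T1}  orig:{}
  T[0,1] 'aa' = {S}

Original NTs in T[0,1] deriving "aa": ["S"]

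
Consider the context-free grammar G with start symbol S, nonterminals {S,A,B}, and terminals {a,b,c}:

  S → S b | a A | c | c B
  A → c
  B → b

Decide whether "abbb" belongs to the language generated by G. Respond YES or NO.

CNF form of G:
  S -> S T0 | T1 A | T2 B | c
  A -> c
  B -> b
  T0 -> b
  T1 -> a
  T2 -> c

Fill CYK table bottom-up:
  [0..0]={T1}  "a"  orig:{}
  [1..1]={B,T0}  "b"  orig:{B}
  [2..2]={B,T0}  "b"  orig:{B}
  [3..3]={B,T0}  "b"  orig:{B}
  [0..1]=∅  "ab"
  [1..2]=∅  "bb"
  [2..3]=∅  "bb"
  [0..2]=∅  "abb"
  [1..3]=∅  "bbb"
  [0..3]=∅  "abbb"

S ∉ T[0,3] ⇒ NO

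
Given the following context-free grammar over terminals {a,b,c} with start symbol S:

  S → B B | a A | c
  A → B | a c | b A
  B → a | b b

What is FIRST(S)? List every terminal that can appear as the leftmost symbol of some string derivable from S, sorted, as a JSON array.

Compute FIRST by fixpoint:
round 1:
  A via A→a c: +{a}
  A via A→b A: +{b}
  B via B→a: +{a}
  B via B→b b: +{b}
  S via S→B B: +{a,b}
  S via S→c: +{c}
  FIRST[S]={a,b,c}  FIRST[A]={a,b}  FIRST[B]={a,b}
round 2: (no change)
  FIRST[S]={a,b,c}  FIRST[A]={a,b}  FIRST[B]={a,b}

FIRST(S) = ["a", "b", "c"]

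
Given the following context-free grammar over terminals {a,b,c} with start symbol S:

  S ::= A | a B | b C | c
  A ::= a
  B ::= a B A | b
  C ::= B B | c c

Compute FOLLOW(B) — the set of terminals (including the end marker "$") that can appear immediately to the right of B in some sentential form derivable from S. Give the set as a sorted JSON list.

FIRST sets, iterate to fixpoint:
[1]
  A via A→a: +{a}
  B via B→a B A: +{a}
  B via B→b: +{b}
  C via C→B B: +{a,b}
  C via C→c c: +{c}
  S via S→A: +{a}
  S via S→b C: +{b}
  S via S→c: +{c}
  FIRST[S]={a,b,c}  FIRST[A]={a}  FIRST[B]={a,b}  FIRST[C]={a,b,c}
[2] (no change)
  FIRST[S]={a,b,c}  FIRST[A]={a}  FIRST[B]={a,b}  FIRST[C]={a,b,c}

FOLLOW iteration:
seed FOLLOW(S) with $
iter 1:
  B→a B A: FOLLOW(B) ⊇ FIRST(A) = {a}; new: +{a}
  B→a B A: FOLLOW(A) ⊇ FOLLOW(B) ⊇ {a}; new: +{a}
  C→B B: FOLLOW(B) ⊇ FIRST(B) = {a,b}; new: +{b}
  S→A: FOLLOW(A) ⊇ FOLLOW(S) ⊇ {$}; new: +{$}
  S→a B: FOLLOW(B) ⊇ FOLLOW(S) ⊇ {$}; new: +{$}
  S→b C: FOLLOW(C) ⊇ FOLLOW(S) ⊇ {$}; new: +{$}
  S: {$}  A: {$,a}  B: {$,a,b}  C: {$}
iter 2:
  B→a B A: FOLLOW(A) ⊇ FOLLOW(B) ⊇ {$,a,b}; new: +{b}
  S: {$}  A: {$,a,b}  B: {$,a,b}  C: {$}
iter 3: done
  S: {$}  A: {$,a,b}  B: {$,a,b}  C: {$}

FOLLOW(B) = ["$", "a", "b"]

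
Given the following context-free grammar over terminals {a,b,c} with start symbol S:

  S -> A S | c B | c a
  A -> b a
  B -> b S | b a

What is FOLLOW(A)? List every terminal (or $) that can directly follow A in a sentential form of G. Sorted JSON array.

Compute FIRST by fixpoint:
round 1:
  A via A→b a: +{b}
  B via B→b S: +{b}
  S via S→A S: +{b}
  S via S→c B: +{c}
  FIRST[S]={b,c}  FIRST[A]={b}  FIRST[B]={b}
round 2: done
  FIRST[S]={b,c}  FIRST[A]={b}  FIRST[B]={b}

FOLLOW sets:
seed FOLLOW(S) with $
pass 1:
  S→A S: FOLLOW(A) ⊇ FIRST(S) = {b,c}; new: +{b,c}
  S→c B: FOLLOW(B) ⊇ FOLLOW(S) ⊇ {$}; new: +{$}
  FOLLOW(S)={$}  FOLLOW(A)={b,c}  FOLLOW(B)={$}
pass 2: (stable)
  FOLLOW(S)={$}  FOLLOW(A)={b,c}  FOLLOW(B)={$}

FOLLOW(A) = ["b", "c"]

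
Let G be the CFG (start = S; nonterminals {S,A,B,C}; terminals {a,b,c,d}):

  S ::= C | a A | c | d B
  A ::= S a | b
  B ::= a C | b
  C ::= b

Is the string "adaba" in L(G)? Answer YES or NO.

CNF form of G:
  S -> T0 A | T1 B | b | c
  A -> S T0 | b
  B -> T0 C | b
  C -> b
  T0 -> a
  T1 -> d

Fill CYK table bottom-up:
  cell(0,0) a: {T0}  orig:{}
  cell(1,1) d: {T1}  orig:{}
  cell(2,2) a: {T0}  orig:{}
  cell(3,3) b: {A,B,C,S}
  cell(4,4) a: {T0}  orig:{}
  cell(0,1) ad: ∅
  cell(1,2) da: ∅
  cell(2,3) ab: {B,S}
  cell(3,4) ba: {A}
  cell(0,2) ada: ∅
  cell(1,3) dab: {S}
  cell(2,4) aba: {A,S}
  cell(0,3) adab: ∅
  cell(1,4) daba: {A}
  cell(0,4) adaba: {S}

S ∈ T[0,4] ⇒ YES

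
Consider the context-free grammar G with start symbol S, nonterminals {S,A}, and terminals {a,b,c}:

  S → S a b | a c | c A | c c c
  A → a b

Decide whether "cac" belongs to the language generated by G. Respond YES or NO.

Convert to CNF:
  S -> S X3 | T0 T2 | T2 A | T2 X4
  A -> T0 T1
  T0 -> a
  T1 -> b
  T2 -> c
  X3 -> T0 T1
  X4 -> T2 T2

Fill CYK table bottom-up:
  [0..0]={T2}  "c"  orig:{}
  [1..1]={T0}  "a"  orig:{}
  [2..2]={T2}  "c"  orig:{}
  [0..1]=∅  "ca"
  [1..2]={S}  "ac"
  [0..2]=∅  "cac"

S ∉ T[0,2] ⇒ NO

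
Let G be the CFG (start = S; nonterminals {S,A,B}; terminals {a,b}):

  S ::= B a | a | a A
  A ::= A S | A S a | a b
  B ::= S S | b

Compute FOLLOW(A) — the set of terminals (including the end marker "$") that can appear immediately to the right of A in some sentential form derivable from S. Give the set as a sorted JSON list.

Compute FIRST by fixpoint:
[1]
  A via A→a b: +{a}
  B via B→b: +{b}
  S via S→B a: +{b}
  S via S→a: +{a}
  S: {a,b}  A: {a}  B: {b}
[2]
  B via B→S S: +{a}
  S: {a,b}  A: {a}  B: {a,b}
[3] (stable)
  S: {a,b}  A: {a}  B: {a,b}

FOLLOW iteration:
seed FOLLOW(S) with $
round 1:
  A→A S: FOLLOW(A) ⊇ FIRST(S) = {a,b}; new: +{a,b}
  A→A S: FOLLOW(S) ⊇ FOLLOW(A) ⊇ {a,b}; new: +{a,b}
  S→B a: FOLLOW(B) ⊇ FIRST(a) = {a}; new: +{a}
  S→a A: FOLLOW(A) ⊇ FOLLOW(S) ⊇ {$,a,b}; new: +{$}
  FOLLOW[S]={$,a,b}  FOLLOW[A]={$,a,b}  FOLLOW[B]={a}
round 2: (stable)
  FOLLOW[S]={$,a,b}  FOLLOW[A]={$,a,b}  FOLLOW[B]={a}

FOLLOW(A) = ["$", "a", "b"]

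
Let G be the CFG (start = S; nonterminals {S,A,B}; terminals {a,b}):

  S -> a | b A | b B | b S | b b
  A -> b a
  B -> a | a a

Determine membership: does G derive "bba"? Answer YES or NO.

CNF form of G:
  S -> T0 A | T0 B | T0 S | T0 T0 | a
  A -> T0 T1
  B -> T1 T1 | a
  T0 -> b
  T1 -> a

Fill CYK table bottom-up:
  T[0,0] 'b' = {T0}  orig:{}
  T[1,1] 'b' = {T0}  orig:{}
  T[2,2] 'a' = {B,S,T1}  orig:{B,S}
  T[0,1] 'bb' = {S}
  T[1,2] 'ba' = {A,S}
  T[0,2] 'bba' = {S}

S ∈ T[0,2] ⇒ YES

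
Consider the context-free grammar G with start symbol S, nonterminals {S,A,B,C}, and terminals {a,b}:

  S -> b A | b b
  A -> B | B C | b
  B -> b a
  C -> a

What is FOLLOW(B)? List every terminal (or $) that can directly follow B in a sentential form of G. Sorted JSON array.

FIRST iteration:
[1]
  A via A→b: +{b}
  B via B→b a: +{b}
  C via C→a: +{a}
  S via S→b A: +{b}
  FIRST(S)={b}  FIRST(A)={b}  FIRST(B)={b}  FIRST(C)={a}
[2] done
  FIRST(S)={b}  FIRST(A)={b}  FIRST(B)={b}  FIRST(C)={a}

FOLLOW iteration:
seed FOLLOW(S) with $
round 1:
  A→B C: FOLLOW(B) ⊇ FIRST(C) = {a}; new: +{a}
  S→b A: FOLLOW(A) ⊇ FOLLOW(S) ⊇ {$}; new: +{$}
  FOLLOW[S]={$}  FOLLOW[A]={$}  FOLLOW[B]={a}  FOLLOW[C]={}
round 2:
  A→B: FOLLOW(B) ⊇ FOLLOW(A) ⊇ {$}; new: +{$}
  A→B C: FOLLOW(C) ⊇ FOLLOW(A) ⊇ {$}; new: +{$}
  FOLLOW[S]={$}  FOLLOW[A]={$}  FOLLOW[B]={$,a}  FOLLOW[C]={$}
round 3: done
  FOLLOW[S]={$}  FOLLOW[A]={$}  FOLLOW[B]={$,a}  FOLLOW[C]={$}

FOLLOW(B) = ["$", "a"]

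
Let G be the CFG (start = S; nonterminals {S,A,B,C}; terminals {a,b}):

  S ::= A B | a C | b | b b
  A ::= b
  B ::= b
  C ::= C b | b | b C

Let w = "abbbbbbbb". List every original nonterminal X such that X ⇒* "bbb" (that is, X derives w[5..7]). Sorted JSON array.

Convert to CNF:
  S -> A B | T0 T0 | T1 C | b
  A -> b
  B -> b
  C -> C T0 | T0 C | b
  T0 -> b
  T1 -> a

CYK fill — only the sub-triangle for w[5..7]:
  [5..5]={A,B,C,S,T0}  "b"  orig:{A,B,C,S}
  [6..6]={A,B,C,S,T0}  "b"  orig:{A,B,C,S}
  [7..7]={A,B,C,S,T0}  "b"  orig:{A,B,C,S}
  [5..6]={C,S}  "bb"
  [6..7]={C,S}  "bb"
  [5..7]={C}  "bbb"

Original NTs in T[5,7] deriving "bbb": ["C"]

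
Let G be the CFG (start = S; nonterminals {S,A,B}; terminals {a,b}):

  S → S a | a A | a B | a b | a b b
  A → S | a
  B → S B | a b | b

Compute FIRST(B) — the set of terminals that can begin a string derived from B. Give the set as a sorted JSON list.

Compute FIRST by fixpoint:
pass 1:
  A via A→a: +{a}
  B via B→a b: +{a}
  B via B→b: +{b}
  S via S→a A: +{a}
  FIRST[S]={a}  FIRST[A]={a}  FIRST[B]={a,b}
pass 2: done
  FIRST[S]={a}  FIRST[A]={a}  FIRST[B]={a,b}

FIRST(B) = ["a", "b"]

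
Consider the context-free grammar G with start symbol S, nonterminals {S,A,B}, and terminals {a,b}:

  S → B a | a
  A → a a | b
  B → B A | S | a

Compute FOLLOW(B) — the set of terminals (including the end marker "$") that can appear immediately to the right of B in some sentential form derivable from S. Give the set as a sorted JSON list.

FIRST iteration:
[1]
  A via A→a a: +{a}
  A via A→b: +{b}
  B via B→a: +{a}
  S via S→B a: +{a}
  FIRST(S)={a}  FIRST(A)={a,b}  FIRST(B)={a}
[2] (no change)
  FIRST(S)={a}  FIRST(A)={a,b}  FIRST(B)={a}

FOLLOW iteration:
seed FOLLOW(S) with $
pass 1:
  B→B A: FOLLOW(B) ⊇ FIRST(A) = {a,b}; new: +{a,b}
  B→B A: FOLLOW(A) ⊇ FOLLOW(B) ⊇ {a,b}; new: +{a,b}
  B→S: FOLLOW(S) ⊇ FOLLOW(B) ⊇ {a,b}; new: +{a,b}
  FOLLOW(S)={$,a,b}  FOLLOW(A)={a,b}  FOLLOW(B)={a,b}
pass 2: — fixpoint
  FOLLOW(S)={$,a,b}  FOLLOW(A)={a,b}  FOLLOW(B)={a,b}

FOLLOW(B) = ["a", "b"]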